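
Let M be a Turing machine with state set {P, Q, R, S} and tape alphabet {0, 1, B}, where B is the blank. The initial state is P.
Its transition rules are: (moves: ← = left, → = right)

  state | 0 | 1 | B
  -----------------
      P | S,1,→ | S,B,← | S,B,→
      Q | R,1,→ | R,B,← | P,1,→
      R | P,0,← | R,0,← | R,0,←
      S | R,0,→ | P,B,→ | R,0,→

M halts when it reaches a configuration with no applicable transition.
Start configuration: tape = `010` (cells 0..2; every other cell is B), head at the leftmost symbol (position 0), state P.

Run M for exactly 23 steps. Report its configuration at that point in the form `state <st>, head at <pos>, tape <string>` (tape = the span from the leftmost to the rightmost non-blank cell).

state P, head at 1, tape 110000

P | BB[0]10BB   read 0 → write 1, move →, go to S
S | BB1[1]0BB   read 1 → write B, move →, go to P
P | BB1B[0]BB   read 0 → write 1, move →, go to S
S | BB1B1[B]B   read B → write 0, move →, go to R
R | BB1B10[B]   read B → write 0, move ←, go to R
R | BB1B1[0]0   read 0 → write 0, move ←, go to P
P | BB1B[1]00   read 1 → write B, move ←, go to S
S | BB1[B]B00   read B → write 0, move →, go to R
R | BB10[B]00   read B → write 0, move ←, go to R
R | BB1[0]000   read 0 → write 0, move ←, go to P
P | BB[1]0000   read 1 → write B, move ←, go to S
S | B[B]B0000   read B → write 0, move →, go to R
R | B0[B]0000   read B → write 0, move ←, go to R
R | B[0]00000   read 0 → write 0, move ←, go to P
P | [B]000000   read B → write B, move →, go to S
S | B[0]00000   read 0 → write 0, move →, go to R
R | B0[0]0000   read 0 → write 0, move ←, go to P
P | B[0]00000   read 0 → write 1, move →, go to S
S | B1[0]0000   read 0 → write 0, move →, go to R
R | B10[0]000   read 0 → write 0, move ←, go to P
P | B1[0]0000   read 0 → write 1, move →, go to S
S | B11[0]000   read 0 → write 0, move →, go to R
R | B110[0]00   read 0 → write 0, move ←, go to P
P | B11[0]000
After 23 steps: state P, head at 1, tape 110000.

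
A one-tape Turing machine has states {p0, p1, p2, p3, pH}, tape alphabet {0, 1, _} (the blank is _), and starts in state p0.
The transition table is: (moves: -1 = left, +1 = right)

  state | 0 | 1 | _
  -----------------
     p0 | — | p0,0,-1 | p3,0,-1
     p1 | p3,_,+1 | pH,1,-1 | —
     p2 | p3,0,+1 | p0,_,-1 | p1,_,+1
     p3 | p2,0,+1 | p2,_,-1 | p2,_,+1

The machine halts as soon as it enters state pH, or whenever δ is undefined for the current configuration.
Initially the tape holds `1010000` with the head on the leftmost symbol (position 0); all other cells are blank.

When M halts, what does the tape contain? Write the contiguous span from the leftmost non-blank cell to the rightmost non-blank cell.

state=p0 head=0 tape=__[1]010000__   (p0,1)→(p0,0,-1)
state=p0 head=-1 tape=_[_]0010000__   (p0,_)→(p3,0,-1)
state=p3 head=-2 tape=[_]00010000__   (p3,_)→(p2,_,+1)
state=p2 head=-1 tape=_[0]0010000__   (p2,0)→(p3,0,+1)
state=p3 head=0 tape=_0[0]010000__   (p3,0)→(p2,0,+1)
state=p2 head=1 tape=_00[0]10000__   (p2,0)→(p3,0,+1)
state=p3 head=2 tape=_000[1]0000__   (p3,1)→(p2,_,-1)
state=p2 head=1 tape=_00[0]_0000__   (p2,0)→(p3,0,+1)
state=p3 head=2 tape=_000[_]0000__   (p3,_)→(p2,_,+1)
state=p2 head=3 tape=_000_[0]000__   (p2,0)→(p3,0,+1)
state=p3 head=4 tape=_000_0[0]00__   (p3,0)→(p2,0,+1)
state=p2 head=5 tape=_000_00[0]0__   (p2,0)→(p3,0,+1)
state=p3 head=6 tape=_000_000[0]__   (p3,0)→(p2,0,+1)
state=p2 head=7 tape=_000_0000[_]_   (p2,_)→(p1,_,+1)
state=p1 head=8 tape=_000_0000_[_]
The non-blank tape span at halt is 000_0000.

000_0000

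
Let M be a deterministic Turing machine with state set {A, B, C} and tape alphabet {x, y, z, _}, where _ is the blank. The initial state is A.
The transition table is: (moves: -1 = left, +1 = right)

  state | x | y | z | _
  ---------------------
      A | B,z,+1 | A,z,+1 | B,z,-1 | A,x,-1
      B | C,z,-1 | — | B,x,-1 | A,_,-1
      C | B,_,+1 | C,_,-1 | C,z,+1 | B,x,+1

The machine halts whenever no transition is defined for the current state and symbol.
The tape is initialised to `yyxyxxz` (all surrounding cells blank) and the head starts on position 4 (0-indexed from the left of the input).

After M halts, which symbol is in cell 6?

state=A head=4 tape=yyxy[x]xz__   (A,x)→(B,z,+1)
state=B head=5 tape=yyxyz[x]z__   (B,x)→(C,z,-1)
state=C head=4 tape=yyxy[z]zz__   (C,z)→(C,z,+1)
state=C head=5 tape=yyxyz[z]z__   (C,z)→(C,z,+1)
state=C head=6 tape=yyxyzz[z]__   (C,z)→(C,z,+1)
state=C head=7 tape=yyxyzzz[_]_   (C,_)→(B,x,+1)
state=B head=8 tape=yyxyzzzx[_]   (B,_)→(A,_,-1)
state=A head=7 tape=yyxyzzz[x]_   (A,x)→(B,z,+1)
state=B head=8 tape=yyxyzzzz[_]   (B,_)→(A,_,-1)
state=A head=7 tape=yyxyzzz[z]_   (A,z)→(B,z,-1)
state=B head=6 tape=yyxyzz[z]z_   (B,z)→(B,x,-1)
state=B head=5 tape=yyxyz[z]xz_   (B,z)→(B,x,-1)
state=B head=4 tape=yyxy[z]xxz_   (B,z)→(B,x,-1)
state=B head=3 tape=yyx[y]xxxz_
Cell 6 holds x when M halts.

x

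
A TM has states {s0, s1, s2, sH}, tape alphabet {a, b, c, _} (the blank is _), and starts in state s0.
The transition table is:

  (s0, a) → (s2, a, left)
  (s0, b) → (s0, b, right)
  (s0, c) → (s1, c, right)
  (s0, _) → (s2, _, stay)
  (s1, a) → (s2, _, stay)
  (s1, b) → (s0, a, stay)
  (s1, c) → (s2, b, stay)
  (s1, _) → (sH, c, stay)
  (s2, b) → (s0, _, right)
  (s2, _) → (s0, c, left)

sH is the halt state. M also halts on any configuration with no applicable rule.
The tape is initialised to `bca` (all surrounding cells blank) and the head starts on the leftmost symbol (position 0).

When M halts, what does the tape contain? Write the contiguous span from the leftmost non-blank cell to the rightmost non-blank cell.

s0 | [b]ca__   read b → write b, move right, go to s0
s0 | b[c]a__   read c → write c, move right, go to s1
s1 | bc[a]__   read a → write _, move stay, go to s2
s2 | bc[_]__   read _ → write c, move left, go to s0
s0 | b[c]c__   read c → write c, move right, go to s1
s1 | bc[c]__   read c → write b, move stay, go to s2
s2 | bc[b]__   read b → write _, move right, go to s0
s0 | bc_[_]_   read _ → write _, move stay, go to s2
s2 | bc_[_]_   read _ → write c, move left, go to s0
s0 | bc[_]c_   read _ → write _, move stay, go to s2
s2 | bc[_]c_   read _ → write c, move left, go to s0
s0 | b[c]cc_   read c → write c, move right, go to s1
s1 | bc[c]c_   read c → write b, move stay, go to s2
s2 | bc[b]c_   read b → write _, move right, go to s0
s0 | bc_[c]_   read c → write c, move right, go to s1
s1 | bc_c[_]   read _ → write c, move stay, go to sH
sH | bc_c[c]
The non-blank tape span at halt is bc_cc.

bc_cc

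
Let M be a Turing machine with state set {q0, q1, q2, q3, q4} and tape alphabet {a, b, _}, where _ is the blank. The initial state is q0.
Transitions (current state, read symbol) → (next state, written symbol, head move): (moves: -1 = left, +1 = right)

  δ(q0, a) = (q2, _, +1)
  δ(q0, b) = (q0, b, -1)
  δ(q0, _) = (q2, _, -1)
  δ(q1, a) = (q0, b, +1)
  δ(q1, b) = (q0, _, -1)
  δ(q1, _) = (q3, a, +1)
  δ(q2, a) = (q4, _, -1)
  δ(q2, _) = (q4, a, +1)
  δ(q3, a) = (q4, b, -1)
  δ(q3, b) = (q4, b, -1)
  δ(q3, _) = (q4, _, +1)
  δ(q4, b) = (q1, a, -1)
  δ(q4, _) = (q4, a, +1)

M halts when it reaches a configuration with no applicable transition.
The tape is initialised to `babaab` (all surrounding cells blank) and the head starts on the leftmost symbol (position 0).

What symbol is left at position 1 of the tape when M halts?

state=q0 head=0 tape=__[b]abaab   (q0,b)→(q0,b,-1)
state=q0 head=-1 tape=_[_]babaab   (q0,_)→(q2,_,-1)
state=q2 head=-2 tape=[_]_babaab   (q2,_)→(q4,a,+1)
state=q4 head=-1 tape=a[_]babaab   (q4,_)→(q4,a,+1)
state=q4 head=0 tape=aa[b]abaab   (q4,b)→(q1,a,-1)
state=q1 head=-1 tape=a[a]aabaab   (q1,a)→(q0,b,+1)
state=q0 head=0 tape=ab[a]abaab   (q0,a)→(q2,_,+1)
state=q2 head=1 tape=ab_[a]baab   (q2,a)→(q4,_,-1)
state=q4 head=0 tape=ab[_]_baab   (q4,_)→(q4,a,+1)
state=q4 head=1 tape=aba[_]baab   (q4,_)→(q4,a,+1)
state=q4 head=2 tape=abaa[b]aab   (q4,b)→(q1,a,-1)
state=q1 head=1 tape=aba[a]aaab   (q1,a)→(q0,b,+1)
state=q0 head=2 tape=abab[a]aab   (q0,a)→(q2,_,+1)
state=q2 head=3 tape=abab_[a]ab   (q2,a)→(q4,_,-1)
state=q4 head=2 tape=abab[_]_ab   (q4,_)→(q4,a,+1)
state=q4 head=3 tape=ababa[_]ab   (q4,_)→(q4,a,+1)
state=q4 head=4 tape=ababaa[a]b
Cell 1 holds b when M halts.

b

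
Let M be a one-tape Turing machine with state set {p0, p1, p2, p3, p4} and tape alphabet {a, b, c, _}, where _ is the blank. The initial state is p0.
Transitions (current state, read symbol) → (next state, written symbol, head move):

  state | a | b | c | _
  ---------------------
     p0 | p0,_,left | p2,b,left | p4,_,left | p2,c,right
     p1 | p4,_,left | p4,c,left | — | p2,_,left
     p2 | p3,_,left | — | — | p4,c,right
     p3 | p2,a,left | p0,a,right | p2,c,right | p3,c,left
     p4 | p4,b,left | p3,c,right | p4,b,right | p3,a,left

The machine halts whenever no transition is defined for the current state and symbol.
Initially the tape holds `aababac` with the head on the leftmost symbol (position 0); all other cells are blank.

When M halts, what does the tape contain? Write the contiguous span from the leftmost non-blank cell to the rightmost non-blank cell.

state=p0 head=0 tape=_[a]ababac   (p0,a)→(p0,_,left)
state=p0 head=-1 tape=[_]_ababac   (p0,_)→(p2,c,right)
state=p2 head=0 tape=c[_]ababac   (p2,_)→(p4,c,right)
state=p4 head=1 tape=cc[a]babac   (p4,a)→(p4,b,left)
state=p4 head=0 tape=c[c]bbabac   (p4,c)→(p4,b,right)
state=p4 head=1 tape=cb[b]babac   (p4,b)→(p3,c,right)
state=p3 head=2 tape=cbc[b]abac   (p3,b)→(p0,a,right)
state=p0 head=3 tape=cbca[a]bac   (p0,a)→(p0,_,left)
state=p0 head=2 tape=cbc[a]_bac   (p0,a)→(p0,_,left)
state=p0 head=1 tape=cb[c]__bac   (p0,c)→(p4,_,left)
state=p4 head=0 tape=c[b]___bac   (p4,b)→(p3,c,right)
state=p3 head=1 tape=cc[_]__bac   (p3,_)→(p3,c,left)
state=p3 head=0 tape=c[c]c__bac   (p3,c)→(p2,c,right)
state=p2 head=1 tape=cc[c]__bac
The non-blank tape span at halt is ccc__bac.

ccc__bac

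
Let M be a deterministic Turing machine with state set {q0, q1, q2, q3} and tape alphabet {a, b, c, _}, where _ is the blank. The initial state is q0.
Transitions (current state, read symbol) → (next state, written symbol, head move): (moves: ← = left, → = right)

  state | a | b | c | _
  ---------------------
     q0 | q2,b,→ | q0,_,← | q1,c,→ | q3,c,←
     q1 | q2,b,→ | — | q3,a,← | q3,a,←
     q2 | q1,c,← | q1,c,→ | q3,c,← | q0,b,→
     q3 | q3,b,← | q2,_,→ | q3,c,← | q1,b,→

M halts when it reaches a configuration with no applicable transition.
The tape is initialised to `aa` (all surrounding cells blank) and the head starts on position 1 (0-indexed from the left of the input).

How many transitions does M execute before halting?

q0 | _a[a]__   read a → write b, move →, go to q2
q2 | _ab[_]_   read _ → write b, move →, go to q0
q0 | _abb[_]   read _ → write c, move ←, go to q3
q3 | _ab[b]c   read b → write _, move →, go to q2
q2 | _ab_[c]   read c → write c, move ←, go to q3
q3 | _ab[_]c   read _ → write b, move →, go to q1
q1 | _abb[c]   read c → write a, move ←, go to q3
q3 | _ab[b]a   read b → write _, move →, go to q2
q2 | _ab_[a]   read a → write c, move ←, go to q1
q1 | _ab[_]c   read _ → write a, move ←, go to q3
q3 | _a[b]ac   read b → write _, move →, go to q2
q2 | _a_[a]c   read a → write c, move ←, go to q1
q1 | _a[_]cc   read _ → write a, move ←, go to q3
q3 | _[a]acc   read a → write b, move ←, go to q3
q3 | [_]bacc   read _ → write b, move →, go to q1
q1 | b[b]acc
M halts after 15 transitions.

15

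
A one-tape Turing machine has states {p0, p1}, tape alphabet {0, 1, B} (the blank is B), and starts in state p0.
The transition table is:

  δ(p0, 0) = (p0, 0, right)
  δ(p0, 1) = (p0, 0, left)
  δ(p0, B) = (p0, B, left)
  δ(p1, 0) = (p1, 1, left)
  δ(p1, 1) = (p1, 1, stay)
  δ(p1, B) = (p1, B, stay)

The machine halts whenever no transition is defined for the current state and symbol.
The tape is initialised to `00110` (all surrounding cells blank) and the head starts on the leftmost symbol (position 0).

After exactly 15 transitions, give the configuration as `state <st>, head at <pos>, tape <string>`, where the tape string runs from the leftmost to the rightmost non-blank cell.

state=p0 head=0 tape=[0]0110B   (p0,0)→(p0,0,right)
state=p0 head=1 tape=0[0]110B   (p0,0)→(p0,0,right)
state=p0 head=2 tape=00[1]10B   (p0,1)→(p0,0,left)
state=p0 head=1 tape=0[0]010B   (p0,0)→(p0,0,right)
state=p0 head=2 tape=00[0]10B   (p0,0)→(p0,0,right)
state=p0 head=3 tape=000[1]0B   (p0,1)→(p0,0,left)
state=p0 head=2 tape=00[0]00B   (p0,0)→(p0,0,right)
state=p0 head=3 tape=000[0]0B   (p0,0)→(p0,0,right)
state=p0 head=4 tape=0000[0]B   (p0,0)→(p0,0,right)
state=p0 head=5 tape=00000[B]   (p0,B)→(p0,B,left)
state=p0 head=4 tape=0000[0]B   (p0,0)→(p0,0,right)
state=p0 head=5 tape=00000[B]   (p0,B)→(p0,B,left)
state=p0 head=4 tape=0000[0]B   (p0,0)→(p0,0,right)
state=p0 head=5 tape=00000[B]   (p0,B)→(p0,B,left)
state=p0 head=4 tape=0000[0]B   (p0,0)→(p0,0,right)
state=p0 head=5 tape=00000[B]
After 15 steps: state p0, head at 5, tape 00000.

state p0, head at 5, tape 00000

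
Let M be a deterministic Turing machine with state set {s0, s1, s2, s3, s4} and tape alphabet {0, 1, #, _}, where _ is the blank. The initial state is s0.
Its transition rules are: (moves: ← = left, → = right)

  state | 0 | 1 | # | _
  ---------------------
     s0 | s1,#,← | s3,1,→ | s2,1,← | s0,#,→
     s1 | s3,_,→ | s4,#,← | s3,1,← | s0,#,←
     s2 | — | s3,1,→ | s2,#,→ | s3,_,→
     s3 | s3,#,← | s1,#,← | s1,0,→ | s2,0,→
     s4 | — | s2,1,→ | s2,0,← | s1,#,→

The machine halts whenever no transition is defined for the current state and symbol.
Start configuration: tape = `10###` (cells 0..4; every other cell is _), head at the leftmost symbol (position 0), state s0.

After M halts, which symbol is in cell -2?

0

s0 | ___[1]0###   read 1 → write 1, move →, go to s3
s3 | ___1[0]###   read 0 → write #, move ←, go to s3
s3 | ___[1]####   read 1 → write #, move ←, go to s1
s1 | __[_]#####   read _ → write #, move ←, go to s0
s0 | _[_]######   read _ → write #, move →, go to s0
s0 | _#[#]#####   read # → write 1, move ←, go to s2
s2 | _[#]1#####   read # → write #, move →, go to s2
s2 | _#[1]#####   read 1 → write 1, move →, go to s3
s3 | _#1[#]####   read # → write 0, move →, go to s1
s1 | _#10[#]###   read # → write 1, move ←, go to s3
s3 | _#1[0]1###   read 0 → write #, move ←, go to s3
s3 | _#[1]#1###   read 1 → write #, move ←, go to s1
s1 | _[#]##1###   read # → write 1, move ←, go to s3
s3 | [_]1##1###   read _ → write 0, move →, go to s2
s2 | 0[1]##1###   read 1 → write 1, move →, go to s3
s3 | 01[#]#1###   read # → write 0, move →, go to s1
s1 | 010[#]1###   read # → write 1, move ←, go to s3
s3 | 01[0]11###   read 0 → write #, move ←, go to s3
s3 | 0[1]#11###   read 1 → write #, move ←, go to s1
s1 | [0]##11###   read 0 → write _, move →, go to s3
s3 | _[#]#11###   read # → write 0, move →, go to s1
s1 | _0[#]11###   read # → write 1, move ←, go to s3
s3 | _[0]111###   read 0 → write #, move ←, go to s3
s3 | [_]#111###   read _ → write 0, move →, go to s2
s2 | 0[#]111###   read # → write #, move →, go to s2
s2 | 0#[1]11###   read 1 → write 1, move →, go to s3
s3 | 0#1[1]1###   read 1 → write #, move ←, go to s1
s1 | 0#[1]#1###   read 1 → write #, move ←, go to s4
s4 | 0[#]##1###   read # → write 0, move ←, go to s2
s2 | [0]0##1###
Cell -2 holds 0 when M halts.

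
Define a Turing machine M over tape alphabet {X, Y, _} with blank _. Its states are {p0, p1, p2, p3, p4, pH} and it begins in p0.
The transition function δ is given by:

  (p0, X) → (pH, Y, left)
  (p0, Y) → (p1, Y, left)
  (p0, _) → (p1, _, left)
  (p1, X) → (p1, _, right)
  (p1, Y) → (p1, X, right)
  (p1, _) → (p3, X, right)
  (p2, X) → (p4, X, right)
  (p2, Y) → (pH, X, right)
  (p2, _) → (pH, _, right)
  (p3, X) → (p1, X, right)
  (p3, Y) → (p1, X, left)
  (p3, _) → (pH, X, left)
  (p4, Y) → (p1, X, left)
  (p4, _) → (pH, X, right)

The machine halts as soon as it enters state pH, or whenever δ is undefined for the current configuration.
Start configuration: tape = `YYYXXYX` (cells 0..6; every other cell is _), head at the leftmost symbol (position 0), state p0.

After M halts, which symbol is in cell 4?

_

p0 | _[Y]YYXXYX__   read Y → write Y, move left, go to p1
p1 | [_]YYYXXYX__   read _ → write X, move right, go to p3
p3 | X[Y]YYXXYX__   read Y → write X, move left, go to p1
p1 | [X]XYYXXYX__   read X → write _, move right, go to p1
p1 | _[X]YYXXYX__   read X → write _, move right, go to p1
p1 | __[Y]YXXYX__   read Y → write X, move right, go to p1
p1 | __X[Y]XXYX__   read Y → write X, move right, go to p1
p1 | __XX[X]XYX__   read X → write _, move right, go to p1
p1 | __XX_[X]YX__   read X → write _, move right, go to p1
p1 | __XX__[Y]X__   read Y → write X, move right, go to p1
p1 | __XX__X[X]__   read X → write _, move right, go to p1
p1 | __XX__X_[_]_   read _ → write X, move right, go to p3
p3 | __XX__X_X[_]   read _ → write X, move left, go to pH
pH | __XX__X_[X]X
Cell 4 holds _ when M halts.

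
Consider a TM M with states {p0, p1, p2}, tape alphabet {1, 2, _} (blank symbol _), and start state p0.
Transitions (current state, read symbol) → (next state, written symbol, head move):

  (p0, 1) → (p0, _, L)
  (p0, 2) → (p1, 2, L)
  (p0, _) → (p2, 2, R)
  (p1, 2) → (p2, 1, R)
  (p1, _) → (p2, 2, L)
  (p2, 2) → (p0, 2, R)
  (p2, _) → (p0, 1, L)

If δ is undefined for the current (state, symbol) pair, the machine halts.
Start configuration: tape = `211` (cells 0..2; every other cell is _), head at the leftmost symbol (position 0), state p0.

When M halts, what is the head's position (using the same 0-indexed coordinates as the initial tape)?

p0 | ___[2]11   read 2 → write 2, move L, go to p1
p1 | __[_]211   read _ → write 2, move L, go to p2
p2 | _[_]2211   read _ → write 1, move L, go to p0
p0 | [_]12211   read _ → write 2, move R, go to p2
p2 | 2[1]2211
At halt the head is at cell -2.

-2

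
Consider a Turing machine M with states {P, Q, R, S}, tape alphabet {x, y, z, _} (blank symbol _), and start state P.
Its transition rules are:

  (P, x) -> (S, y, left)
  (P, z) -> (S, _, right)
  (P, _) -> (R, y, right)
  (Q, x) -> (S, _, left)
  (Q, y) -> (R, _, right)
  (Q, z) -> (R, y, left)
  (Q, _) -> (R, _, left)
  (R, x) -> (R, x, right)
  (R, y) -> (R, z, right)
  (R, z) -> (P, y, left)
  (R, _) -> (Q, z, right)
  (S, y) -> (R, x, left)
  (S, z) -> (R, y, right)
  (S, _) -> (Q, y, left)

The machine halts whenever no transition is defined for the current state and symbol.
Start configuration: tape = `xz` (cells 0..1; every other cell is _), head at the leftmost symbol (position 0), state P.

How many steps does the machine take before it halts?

state=P head=0 tape=____[x]z_   (P,x)→(S,y,left)
state=S head=-1 tape=___[_]yz_   (S,_)→(Q,y,left)
state=Q head=-2 tape=__[_]yyz_   (Q,_)→(R,_,left)
state=R head=-3 tape=_[_]_yyz_   (R,_)→(Q,z,right)
state=Q head=-2 tape=_z[_]yyz_   (Q,_)→(R,_,left)
state=R head=-3 tape=_[z]_yyz_   (R,z)→(P,y,left)
state=P head=-4 tape=[_]y_yyz_   (P,_)→(R,y,right)
state=R head=-3 tape=y[y]_yyz_   (R,y)→(R,z,right)
state=R head=-2 tape=yz[_]yyz_   (R,_)→(Q,z,right)
state=Q head=-1 tape=yzz[y]yz_   (Q,y)→(R,_,right)
state=R head=0 tape=yzz_[y]z_   (R,y)→(R,z,right)
state=R head=1 tape=yzz_z[z]_   (R,z)→(P,y,left)
state=P head=0 tape=yzz_[z]y_   (P,z)→(S,_,right)
state=S head=1 tape=yzz__[y]_   (S,y)→(R,x,left)
state=R head=0 tape=yzz_[_]x_   (R,_)→(Q,z,right)
state=Q head=1 tape=yzz_z[x]_   (Q,x)→(S,_,left)
state=S head=0 tape=yzz_[z]__   (S,z)→(R,y,right)
state=R head=1 tape=yzz_y[_]_   (R,_)→(Q,z,right)
state=Q head=2 tape=yzz_yz[_]   (Q,_)→(R,_,left)
state=R head=1 tape=yzz_y[z]_   (R,z)→(P,y,left)
state=P head=0 tape=yzz_[y]y_
M halts after 20 transitions.

20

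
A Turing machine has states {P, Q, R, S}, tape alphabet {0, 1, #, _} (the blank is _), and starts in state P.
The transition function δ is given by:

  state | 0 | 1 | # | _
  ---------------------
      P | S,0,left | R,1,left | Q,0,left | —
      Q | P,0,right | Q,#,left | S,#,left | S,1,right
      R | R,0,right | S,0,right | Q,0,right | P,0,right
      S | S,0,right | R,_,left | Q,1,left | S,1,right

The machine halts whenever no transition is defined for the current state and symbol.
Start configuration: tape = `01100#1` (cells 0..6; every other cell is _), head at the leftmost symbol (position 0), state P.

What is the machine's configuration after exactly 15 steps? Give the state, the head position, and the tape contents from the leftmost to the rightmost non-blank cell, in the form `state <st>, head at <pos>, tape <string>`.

P | _[0]1100#1   read 0 → write 0, move left, go to S
S | [_]01100#1   read _ → write 1, move right, go to S
S | 1[0]1100#1   read 0 → write 0, move right, go to S
S | 10[1]100#1   read 1 → write _, move left, go to R
R | 1[0]_100#1   read 0 → write 0, move right, go to R
R | 10[_]100#1   read _ → write 0, move right, go to P
P | 100[1]00#1   read 1 → write 1, move left, go to R
R | 10[0]100#1   read 0 → write 0, move right, go to R
R | 100[1]00#1   read 1 → write 0, move right, go to S
S | 1000[0]0#1   read 0 → write 0, move right, go to S
S | 10000[0]#1   read 0 → write 0, move right, go to S
S | 100000[#]1   read # → write 1, move left, go to Q
Q | 10000[0]11   read 0 → write 0, move right, go to P
P | 100000[1]1   read 1 → write 1, move left, go to R
R | 10000[0]11   read 0 → write 0, move right, go to R
R | 100000[1]1
After 15 steps: state R, head at 5, tape 10000011.

state R, head at 5, tape 10000011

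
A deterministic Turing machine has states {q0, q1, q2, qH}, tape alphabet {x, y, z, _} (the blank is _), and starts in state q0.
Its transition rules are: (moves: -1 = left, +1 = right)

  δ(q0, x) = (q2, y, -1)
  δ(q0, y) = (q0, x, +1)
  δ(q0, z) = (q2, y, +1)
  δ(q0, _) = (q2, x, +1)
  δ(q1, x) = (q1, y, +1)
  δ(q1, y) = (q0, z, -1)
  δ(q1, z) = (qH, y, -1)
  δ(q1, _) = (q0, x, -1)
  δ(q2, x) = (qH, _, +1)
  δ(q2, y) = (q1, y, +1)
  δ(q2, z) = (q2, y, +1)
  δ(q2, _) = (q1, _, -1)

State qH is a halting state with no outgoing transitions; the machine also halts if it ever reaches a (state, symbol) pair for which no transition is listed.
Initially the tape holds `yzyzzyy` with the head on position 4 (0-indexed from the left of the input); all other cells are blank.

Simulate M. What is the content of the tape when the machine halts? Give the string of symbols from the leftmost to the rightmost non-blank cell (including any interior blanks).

yzyz_yz

q0 | yzyz[z]yy_   read z → write y, move +1, go to q2
q2 | yzyzy[y]y_   read y → write y, move +1, go to q1
q1 | yzyzyy[y]_   read y → write z, move -1, go to q0
q0 | yzyzy[y]z_   read y → write x, move +1, go to q0
q0 | yzyzyx[z]_   read z → write y, move +1, go to q2
q2 | yzyzyxy[_]   read _ → write _, move -1, go to q1
q1 | yzyzyx[y]_   read y → write z, move -1, go to q0
q0 | yzyzy[x]z_   read x → write y, move -1, go to q2
q2 | yzyz[y]yz_   read y → write y, move +1, go to q1
q1 | yzyzy[y]z_   read y → write z, move -1, go to q0
q0 | yzyz[y]zz_   read y → write x, move +1, go to q0
q0 | yzyzx[z]z_   read z → write y, move +1, go to q2
q2 | yzyzxy[z]_   read z → write y, move +1, go to q2
q2 | yzyzxyy[_]   read _ → write _, move -1, go to q1
q1 | yzyzxy[y]_   read y → write z, move -1, go to q0
q0 | yzyzx[y]z_   read y → write x, move +1, go to q0
q0 | yzyzxx[z]_   read z → write y, move +1, go to q2
q2 | yzyzxxy[_]   read _ → write _, move -1, go to q1
q1 | yzyzxx[y]_   read y → write z, move -1, go to q0
q0 | yzyzx[x]z_   read x → write y, move -1, go to q2
q2 | yzyz[x]yz_   read x → write _, move +1, go to qH
qH | yzyz_[y]z_
The non-blank tape span at halt is yzyz_yz.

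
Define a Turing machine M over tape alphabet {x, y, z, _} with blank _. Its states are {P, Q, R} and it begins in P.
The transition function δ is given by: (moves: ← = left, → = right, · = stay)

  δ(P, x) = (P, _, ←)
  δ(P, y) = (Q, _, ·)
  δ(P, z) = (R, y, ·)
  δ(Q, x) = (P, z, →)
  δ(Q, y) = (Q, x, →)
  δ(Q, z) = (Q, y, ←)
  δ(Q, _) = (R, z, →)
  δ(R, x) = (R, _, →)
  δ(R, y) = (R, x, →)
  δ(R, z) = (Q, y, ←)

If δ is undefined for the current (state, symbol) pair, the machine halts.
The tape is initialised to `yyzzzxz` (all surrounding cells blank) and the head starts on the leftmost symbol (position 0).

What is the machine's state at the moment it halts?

R

state=P head=0 tape=_[y]yzzzxz_   (P,y)→(Q,_,·)
state=Q head=0 tape=_[_]yzzzxz_   (Q,_)→(R,z,→)
state=R head=1 tape=_z[y]zzzxz_   (R,y)→(R,x,→)
state=R head=2 tape=_zx[z]zzxz_   (R,z)→(Q,y,←)
state=Q head=1 tape=_z[x]yzzxz_   (Q,x)→(P,z,→)
state=P head=2 tape=_zz[y]zzxz_   (P,y)→(Q,_,·)
state=Q head=2 tape=_zz[_]zzxz_   (Q,_)→(R,z,→)
state=R head=3 tape=_zzz[z]zxz_   (R,z)→(Q,y,←)
state=Q head=2 tape=_zz[z]yzxz_   (Q,z)→(Q,y,←)
state=Q head=1 tape=_z[z]yyzxz_   (Q,z)→(Q,y,←)
state=Q head=0 tape=_[z]yyyzxz_   (Q,z)→(Q,y,←)
state=Q head=-1 tape=[_]yyyyzxz_   (Q,_)→(R,z,→)
state=R head=0 tape=z[y]yyyzxz_   (R,y)→(R,x,→)
state=R head=1 tape=zx[y]yyzxz_   (R,y)→(R,x,→)
state=R head=2 tape=zxx[y]yzxz_   (R,y)→(R,x,→)
state=R head=3 tape=zxxx[y]zxz_   (R,y)→(R,x,→)
state=R head=4 tape=zxxxx[z]xz_   (R,z)→(Q,y,←)
state=Q head=3 tape=zxxx[x]yxz_   (Q,x)→(P,z,→)
state=P head=4 tape=zxxxz[y]xz_   (P,y)→(Q,_,·)
state=Q head=4 tape=zxxxz[_]xz_   (Q,_)→(R,z,→)
state=R head=5 tape=zxxxzz[x]z_   (R,x)→(R,_,→)
state=R head=6 tape=zxxxzz_[z]_   (R,z)→(Q,y,←)
state=Q head=5 tape=zxxxzz[_]y_   (Q,_)→(R,z,→)
state=R head=6 tape=zxxxzzz[y]_   (R,y)→(R,x,→)
state=R head=7 tape=zxxxzzzx[_]
No transition is defined for (R, _); M halts in state R.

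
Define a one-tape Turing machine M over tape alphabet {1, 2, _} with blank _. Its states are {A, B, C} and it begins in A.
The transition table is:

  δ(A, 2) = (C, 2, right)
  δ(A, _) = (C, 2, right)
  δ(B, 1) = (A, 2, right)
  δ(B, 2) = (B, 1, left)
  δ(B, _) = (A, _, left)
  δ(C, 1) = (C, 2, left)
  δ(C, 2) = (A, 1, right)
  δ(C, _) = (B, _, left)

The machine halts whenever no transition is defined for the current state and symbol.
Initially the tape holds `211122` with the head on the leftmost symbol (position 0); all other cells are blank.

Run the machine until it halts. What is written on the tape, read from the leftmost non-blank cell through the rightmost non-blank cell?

111221

state=A head=0 tape=[2]11122_   (A,2)→(C,2,right)
state=C head=1 tape=2[1]1122_   (C,1)→(C,2,left)
state=C head=0 tape=[2]21122_   (C,2)→(A,1,right)
state=A head=1 tape=1[2]1122_   (A,2)→(C,2,right)
state=C head=2 tape=12[1]122_   (C,1)→(C,2,left)
state=C head=1 tape=1[2]2122_   (C,2)→(A,1,right)
state=A head=2 tape=11[2]122_   (A,2)→(C,2,right)
state=C head=3 tape=112[1]22_   (C,1)→(C,2,left)
state=C head=2 tape=11[2]222_   (C,2)→(A,1,right)
state=A head=3 tape=111[2]22_   (A,2)→(C,2,right)
state=C head=4 tape=1112[2]2_   (C,2)→(A,1,right)
state=A head=5 tape=11121[2]_   (A,2)→(C,2,right)
state=C head=6 tape=111212[_]   (C,_)→(B,_,left)
state=B head=5 tape=11121[2]_   (B,2)→(B,1,left)
state=B head=4 tape=1112[1]1_   (B,1)→(A,2,right)
state=A head=5 tape=11122[1]_
The non-blank tape span at halt is 111221.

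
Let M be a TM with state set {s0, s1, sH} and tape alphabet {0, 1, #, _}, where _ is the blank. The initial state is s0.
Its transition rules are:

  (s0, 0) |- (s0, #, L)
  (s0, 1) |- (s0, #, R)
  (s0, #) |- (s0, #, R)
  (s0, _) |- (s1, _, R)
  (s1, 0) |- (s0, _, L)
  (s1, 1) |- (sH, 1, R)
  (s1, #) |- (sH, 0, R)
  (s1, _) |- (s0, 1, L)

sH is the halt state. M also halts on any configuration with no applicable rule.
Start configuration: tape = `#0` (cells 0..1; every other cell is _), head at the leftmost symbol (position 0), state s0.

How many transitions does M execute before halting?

state=s0 head=0 tape=[#]0___   (s0,#)→(s0,#,R)
state=s0 head=1 tape=#[0]___   (s0,0)→(s0,#,L)
state=s0 head=0 tape=[#]#___   (s0,#)→(s0,#,R)
state=s0 head=1 tape=#[#]___   (s0,#)→(s0,#,R)
state=s0 head=2 tape=##[_]__   (s0,_)→(s1,_,R)
state=s1 head=3 tape=##_[_]_   (s1,_)→(s0,1,L)
state=s0 head=2 tape=##[_]1_   (s0,_)→(s1,_,R)
state=s1 head=3 tape=##_[1]_   (s1,1)→(sH,1,R)
state=sH head=4 tape=##_1[_]
M halts after 8 transitions.

8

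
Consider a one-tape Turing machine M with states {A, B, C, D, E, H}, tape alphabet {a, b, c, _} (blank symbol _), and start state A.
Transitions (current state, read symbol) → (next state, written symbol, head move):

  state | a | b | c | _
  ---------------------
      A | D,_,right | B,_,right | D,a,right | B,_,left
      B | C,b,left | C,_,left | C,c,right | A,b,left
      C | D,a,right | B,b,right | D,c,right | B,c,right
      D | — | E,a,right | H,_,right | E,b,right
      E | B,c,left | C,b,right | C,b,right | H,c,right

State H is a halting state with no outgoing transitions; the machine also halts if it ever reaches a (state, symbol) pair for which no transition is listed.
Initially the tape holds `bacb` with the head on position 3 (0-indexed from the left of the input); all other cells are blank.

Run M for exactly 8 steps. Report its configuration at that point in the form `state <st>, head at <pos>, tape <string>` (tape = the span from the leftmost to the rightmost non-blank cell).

state=A head=3 tape=bac[b]__   (A,b)→(B,_,right)
state=B head=4 tape=bac_[_]_   (B,_)→(A,b,left)
state=A head=3 tape=bac[_]b_   (A,_)→(B,_,left)
state=B head=2 tape=ba[c]_b_   (B,c)→(C,c,right)
state=C head=3 tape=bac[_]b_   (C,_)→(B,c,right)
state=B head=4 tape=bacc[b]_   (B,b)→(C,_,left)
state=C head=3 tape=bac[c]__   (C,c)→(D,c,right)
state=D head=4 tape=bacc[_]_   (D,_)→(E,b,right)
state=E head=5 tape=baccb[_]
After 8 steps: state E, head at 5, tape baccb.

state E, head at 5, tape baccb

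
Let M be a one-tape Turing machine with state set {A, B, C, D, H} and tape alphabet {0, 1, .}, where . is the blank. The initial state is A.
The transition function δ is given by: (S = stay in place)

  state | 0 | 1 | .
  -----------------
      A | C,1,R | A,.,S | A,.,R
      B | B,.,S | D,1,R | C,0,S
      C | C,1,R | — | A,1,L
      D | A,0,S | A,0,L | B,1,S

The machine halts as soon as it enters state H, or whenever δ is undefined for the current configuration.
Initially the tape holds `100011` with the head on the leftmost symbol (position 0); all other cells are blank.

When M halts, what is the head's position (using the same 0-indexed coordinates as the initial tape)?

4

state=A head=0 tape=[1]00011   (A,1)→(A,.,S)
state=A head=0 tape=[.]00011   (A,.)→(A,.,R)
state=A head=1 tape=.[0]0011   (A,0)→(C,1,R)
state=C head=2 tape=.1[0]011   (C,0)→(C,1,R)
state=C head=3 tape=.11[0]11   (C,0)→(C,1,R)
state=C head=4 tape=.111[1]1
At halt the head is at cell 4.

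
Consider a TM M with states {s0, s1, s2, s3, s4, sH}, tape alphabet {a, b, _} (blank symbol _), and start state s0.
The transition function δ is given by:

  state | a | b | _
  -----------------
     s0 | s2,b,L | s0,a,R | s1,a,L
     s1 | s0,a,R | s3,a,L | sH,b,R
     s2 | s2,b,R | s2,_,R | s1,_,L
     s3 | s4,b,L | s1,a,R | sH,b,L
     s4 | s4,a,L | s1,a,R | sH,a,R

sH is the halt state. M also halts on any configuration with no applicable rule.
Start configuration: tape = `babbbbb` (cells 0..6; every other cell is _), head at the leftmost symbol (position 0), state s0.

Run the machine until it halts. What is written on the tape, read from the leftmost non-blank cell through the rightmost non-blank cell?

b_____b

state=s0 head=0 tape=[b]abbbbb_   (s0,b)→(s0,a,R)
state=s0 head=1 tape=a[a]bbbbb_   (s0,a)→(s2,b,L)
state=s2 head=0 tape=[a]bbbbbb_   (s2,a)→(s2,b,R)
state=s2 head=1 tape=b[b]bbbbb_   (s2,b)→(s2,_,R)
state=s2 head=2 tape=b_[b]bbbb_   (s2,b)→(s2,_,R)
state=s2 head=3 tape=b__[b]bbb_   (s2,b)→(s2,_,R)
state=s2 head=4 tape=b___[b]bb_   (s2,b)→(s2,_,R)
state=s2 head=5 tape=b____[b]b_   (s2,b)→(s2,_,R)
state=s2 head=6 tape=b_____[b]_   (s2,b)→(s2,_,R)
state=s2 head=7 tape=b______[_]   (s2,_)→(s1,_,L)
state=s1 head=6 tape=b_____[_]_   (s1,_)→(sH,b,R)
state=sH head=7 tape=b_____b[_]
The non-blank tape span at halt is b_____b.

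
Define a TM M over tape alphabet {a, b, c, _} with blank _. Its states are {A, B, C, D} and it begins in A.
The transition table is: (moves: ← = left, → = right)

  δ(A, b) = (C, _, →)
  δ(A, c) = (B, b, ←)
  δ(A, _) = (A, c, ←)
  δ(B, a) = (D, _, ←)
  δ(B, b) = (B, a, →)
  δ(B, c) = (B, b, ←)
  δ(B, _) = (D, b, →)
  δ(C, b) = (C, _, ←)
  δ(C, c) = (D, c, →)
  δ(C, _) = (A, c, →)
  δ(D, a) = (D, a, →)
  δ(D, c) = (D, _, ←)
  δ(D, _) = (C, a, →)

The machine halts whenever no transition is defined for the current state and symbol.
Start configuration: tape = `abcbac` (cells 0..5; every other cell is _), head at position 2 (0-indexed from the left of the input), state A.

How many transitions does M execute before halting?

state=A head=2 tape=ab[c]bac______   (A,c)→(B,b,←)
state=B head=1 tape=a[b]bbac______   (B,b)→(B,a,→)
state=B head=2 tape=aa[b]bac______   (B,b)→(B,a,→)
state=B head=3 tape=aaa[b]ac______   (B,b)→(B,a,→)
state=B head=4 tape=aaaa[a]c______   (B,a)→(D,_,←)
state=D head=3 tape=aaa[a]_c______   (D,a)→(D,a,→)
state=D head=4 tape=aaaa[_]c______   (D,_)→(C,a,→)
state=C head=5 tape=aaaaa[c]______   (C,c)→(D,c,→)
state=D head=6 tape=aaaaac[_]_____   (D,_)→(C,a,→)
state=C head=7 tape=aaaaaca[_]____   (C,_)→(A,c,→)
state=A head=8 tape=aaaaacac[_]___   (A,_)→(A,c,←)
state=A head=7 tape=aaaaaca[c]c___   (A,c)→(B,b,←)
state=B head=6 tape=aaaaac[a]bc___   (B,a)→(D,_,←)
state=D head=5 tape=aaaaa[c]_bc___   (D,c)→(D,_,←)
state=D head=4 tape=aaaa[a]__bc___   (D,a)→(D,a,→)
state=D head=5 tape=aaaaa[_]_bc___   (D,_)→(C,a,→)
state=C head=6 tape=aaaaaa[_]bc___   (C,_)→(A,c,→)
state=A head=7 tape=aaaaaac[b]c___   (A,b)→(C,_,→)
state=C head=8 tape=aaaaaac_[c]___   (C,c)→(D,c,→)
state=D head=9 tape=aaaaaac_c[_]__   (D,_)→(C,a,→)
state=C head=10 tape=aaaaaac_ca[_]_   (C,_)→(A,c,→)
state=A head=11 tape=aaaaaac_cac[_]   (A,_)→(A,c,←)
state=A head=10 tape=aaaaaac_ca[c]c   (A,c)→(B,b,←)
state=B head=9 tape=aaaaaac_c[a]bc   (B,a)→(D,_,←)
state=D head=8 tape=aaaaaac_[c]_bc   (D,c)→(D,_,←)
state=D head=7 tape=aaaaaac[_]__bc   (D,_)→(C,a,→)
state=C head=8 tape=aaaaaaca[_]_bc   (C,_)→(A,c,→)
state=A head=9 tape=aaaaaacac[_]bc   (A,_)→(A,c,←)
state=A head=8 tape=aaaaaaca[c]cbc   (A,c)→(B,b,←)
state=B head=7 tape=aaaaaac[a]bcbc   (B,a)→(D,_,←)
state=D head=6 tape=aaaaaa[c]_bcbc   (D,c)→(D,_,←)
state=D head=5 tape=aaaaa[a]__bcbc   (D,a)→(D,a,→)
state=D head=6 tape=aaaaaa[_]_bcbc   (D,_)→(C,a,→)
state=C head=7 tape=aaaaaaa[_]bcbc   (C,_)→(A,c,→)
state=A head=8 tape=aaaaaaac[b]cbc   (A,b)→(C,_,→)
state=C head=9 tape=aaaaaaac_[c]bc   (C,c)→(D,c,→)
state=D head=10 tape=aaaaaaac_c[b]c
M halts after 36 transitions.

36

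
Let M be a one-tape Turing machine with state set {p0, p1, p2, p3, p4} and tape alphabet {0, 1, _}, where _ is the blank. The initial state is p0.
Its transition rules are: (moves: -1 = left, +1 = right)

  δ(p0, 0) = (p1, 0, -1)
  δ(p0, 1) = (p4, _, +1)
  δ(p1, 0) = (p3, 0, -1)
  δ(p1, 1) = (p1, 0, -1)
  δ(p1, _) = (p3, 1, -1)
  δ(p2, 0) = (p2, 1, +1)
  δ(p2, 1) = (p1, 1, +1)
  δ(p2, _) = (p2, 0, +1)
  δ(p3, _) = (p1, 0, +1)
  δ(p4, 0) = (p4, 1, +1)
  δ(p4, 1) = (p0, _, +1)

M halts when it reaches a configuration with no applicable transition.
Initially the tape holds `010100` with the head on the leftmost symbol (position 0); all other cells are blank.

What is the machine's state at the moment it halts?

p3

state=p0 head=0 tape=___[0]10100   (p0,0)→(p1,0,-1)
state=p1 head=-1 tape=__[_]010100   (p1,_)→(p3,1,-1)
state=p3 head=-2 tape=_[_]1010100   (p3,_)→(p1,0,+1)
state=p1 head=-1 tape=_0[1]010100   (p1,1)→(p1,0,-1)
state=p1 head=-2 tape=_[0]0010100   (p1,0)→(p3,0,-1)
state=p3 head=-3 tape=[_]00010100   (p3,_)→(p1,0,+1)
state=p1 head=-2 tape=0[0]0010100   (p1,0)→(p3,0,-1)
state=p3 head=-3 tape=[0]00010100
No transition is defined for (p3, 0); M halts in state p3.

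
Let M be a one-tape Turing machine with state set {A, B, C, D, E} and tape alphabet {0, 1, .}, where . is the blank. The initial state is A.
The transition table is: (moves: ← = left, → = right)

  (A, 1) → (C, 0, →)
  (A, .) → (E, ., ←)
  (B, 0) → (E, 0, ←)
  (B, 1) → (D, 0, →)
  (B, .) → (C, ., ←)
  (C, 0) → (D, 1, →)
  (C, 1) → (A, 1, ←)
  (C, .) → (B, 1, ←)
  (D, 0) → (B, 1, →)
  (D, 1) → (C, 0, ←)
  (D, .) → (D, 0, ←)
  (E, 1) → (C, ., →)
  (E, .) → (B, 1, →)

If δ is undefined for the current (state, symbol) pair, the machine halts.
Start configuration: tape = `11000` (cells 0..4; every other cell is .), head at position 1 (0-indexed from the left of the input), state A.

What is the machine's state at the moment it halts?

A

A | 1[1]000..   read 1 → write 0, move →, go to C
C | 10[0]00..   read 0 → write 1, move →, go to D
D | 101[0]0..   read 0 → write 1, move →, go to B
B | 1011[0]..   read 0 → write 0, move ←, go to E
E | 101[1]0..   read 1 → write ., move →, go to C
C | 101.[0]..   read 0 → write 1, move →, go to D
D | 101.1[.].   read . → write 0, move ←, go to D
D | 101.[1]0.   read 1 → write 0, move ←, go to C
C | 101[.]00.   read . → write 1, move ←, go to B
B | 10[1]100.   read 1 → write 0, move →, go to D
D | 100[1]00.   read 1 → write 0, move ←, go to C
C | 10[0]000.   read 0 → write 1, move →, go to D
D | 101[0]00.   read 0 → write 1, move →, go to B
B | 1011[0]0.   read 0 → write 0, move ←, go to E
E | 101[1]00.   read 1 → write ., move →, go to C
C | 101.[0]0.   read 0 → write 1, move →, go to D
D | 101.1[0].   read 0 → write 1, move →, go to B
B | 101.11[.]   read . → write ., move ←, go to C
C | 101.1[1].   read 1 → write 1, move ←, go to A
A | 101.[1]1.   read 1 → write 0, move →, go to C
C | 101.0[1].   read 1 → write 1, move ←, go to A
A | 101.[0]1.
No transition is defined for (A, 0); M halts in state A.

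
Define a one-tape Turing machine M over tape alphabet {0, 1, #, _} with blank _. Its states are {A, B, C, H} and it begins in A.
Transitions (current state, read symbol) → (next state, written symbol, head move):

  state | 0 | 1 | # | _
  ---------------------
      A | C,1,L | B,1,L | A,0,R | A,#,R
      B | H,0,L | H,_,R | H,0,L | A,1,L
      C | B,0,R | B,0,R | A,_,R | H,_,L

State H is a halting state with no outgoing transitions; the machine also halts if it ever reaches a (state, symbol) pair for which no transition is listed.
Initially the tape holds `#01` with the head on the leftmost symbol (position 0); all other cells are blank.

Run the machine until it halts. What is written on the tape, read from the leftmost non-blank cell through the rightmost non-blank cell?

A | [#]01   read # → write 0, move R, go to A
A | 0[0]1   read 0 → write 1, move L, go to C
C | [0]11   read 0 → write 0, move R, go to B
B | 0[1]1   read 1 → write _, move R, go to H
H | 0_[1]
The non-blank tape span at halt is 0_1.

0_1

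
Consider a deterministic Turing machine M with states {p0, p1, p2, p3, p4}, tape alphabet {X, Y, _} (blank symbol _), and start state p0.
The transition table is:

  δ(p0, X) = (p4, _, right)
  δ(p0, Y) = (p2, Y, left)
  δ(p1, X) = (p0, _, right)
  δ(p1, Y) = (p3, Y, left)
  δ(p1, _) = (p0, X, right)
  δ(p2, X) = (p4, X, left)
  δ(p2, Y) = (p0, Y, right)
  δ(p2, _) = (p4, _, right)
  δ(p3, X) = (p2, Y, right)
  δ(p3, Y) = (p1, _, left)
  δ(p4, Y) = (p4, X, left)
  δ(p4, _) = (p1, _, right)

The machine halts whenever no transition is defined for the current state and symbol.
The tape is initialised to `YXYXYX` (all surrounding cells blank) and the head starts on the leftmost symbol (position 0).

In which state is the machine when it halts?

p0

p0 | _[Y]XYXYX___   read Y → write Y, move left, go to p2
p2 | [_]YXYXYX___   read _ → write _, move right, go to p4
p4 | _[Y]XYXYX___   read Y → write X, move left, go to p4
p4 | [_]XXYXYX___   read _ → write _, move right, go to p1
p1 | _[X]XYXYX___   read X → write _, move right, go to p0
p0 | __[X]YXYX___   read X → write _, move right, go to p4
p4 | ___[Y]XYX___   read Y → write X, move left, go to p4
p4 | __[_]XXYX___   read _ → write _, move right, go to p1
p1 | ___[X]XYX___   read X → write _, move right, go to p0
p0 | ____[X]YX___   read X → write _, move right, go to p4
p4 | _____[Y]X___   read Y → write X, move left, go to p4
p4 | ____[_]XX___   read _ → write _, move right, go to p1
p1 | _____[X]X___   read X → write _, move right, go to p0
p0 | ______[X]___   read X → write _, move right, go to p4
p4 | _______[_]__   read _ → write _, move right, go to p1
p1 | ________[_]_   read _ → write X, move right, go to p0
p0 | ________X[_]
No transition is defined for (p0, _); M halts in state p0.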